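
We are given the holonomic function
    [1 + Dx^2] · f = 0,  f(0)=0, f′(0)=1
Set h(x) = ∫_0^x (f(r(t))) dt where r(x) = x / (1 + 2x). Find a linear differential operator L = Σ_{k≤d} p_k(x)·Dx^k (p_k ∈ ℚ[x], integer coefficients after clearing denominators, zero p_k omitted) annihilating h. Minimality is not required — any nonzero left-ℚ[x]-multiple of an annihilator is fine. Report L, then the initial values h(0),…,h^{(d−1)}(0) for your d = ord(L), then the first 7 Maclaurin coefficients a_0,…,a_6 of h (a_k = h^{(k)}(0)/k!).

L = Dx + (4 + 24·x + 48·x^2 + 32·x^3)·Dx^2 + (1 + 8·x + 24·x^2 + 32·x^3 + 16·x^4)·Dx^3  (order 3).
h: a_k = 0, 0, 1/2, -2/3, 23/24, -7/5, 1441/720, …
ICs: h(0) = 0, h′(0) = 0, h′′(0) = 1.

f: a_k = 0, 1, 0, -1/6, 0, 1/120, 0, …
L₀ from L_f via x↦r, Dx↦r'^{-1}Dx.
Integrate: L := L₀·Dx.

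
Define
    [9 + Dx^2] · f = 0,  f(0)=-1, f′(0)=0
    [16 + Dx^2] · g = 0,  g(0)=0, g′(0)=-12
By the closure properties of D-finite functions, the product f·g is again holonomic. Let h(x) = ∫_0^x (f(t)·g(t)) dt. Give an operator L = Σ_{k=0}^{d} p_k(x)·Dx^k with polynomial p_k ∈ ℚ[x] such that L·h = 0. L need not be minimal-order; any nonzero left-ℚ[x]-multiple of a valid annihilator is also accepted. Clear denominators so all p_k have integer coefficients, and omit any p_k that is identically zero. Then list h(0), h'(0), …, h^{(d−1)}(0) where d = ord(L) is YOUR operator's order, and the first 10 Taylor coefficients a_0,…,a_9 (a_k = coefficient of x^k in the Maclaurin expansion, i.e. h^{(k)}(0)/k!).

f: a_k = -1, 0, 9/2, 0, -27/8, 0, 81/80, 0, -729/4480, 0, …
g: a_k = 0, -12, 0, 32, 0, -128/5, 0, 1024/105, 0, -2048/945, …
Product ⇒ symmetric product L₀, ord ≤ 4.
Integrate: L := L₀·Dx.
L = 49·Dx + 50·Dx^3 + Dx^5  (order 5).
h: a_k = 0, 0, 6, 0, -43/2, 0, 2101/60, 0, -102943/3360, 0, …
ICs: h(0) = 0, h′(0) = 0, h′′(0) = 12, h′′′(0) = 0, h′′′′(0) = -516.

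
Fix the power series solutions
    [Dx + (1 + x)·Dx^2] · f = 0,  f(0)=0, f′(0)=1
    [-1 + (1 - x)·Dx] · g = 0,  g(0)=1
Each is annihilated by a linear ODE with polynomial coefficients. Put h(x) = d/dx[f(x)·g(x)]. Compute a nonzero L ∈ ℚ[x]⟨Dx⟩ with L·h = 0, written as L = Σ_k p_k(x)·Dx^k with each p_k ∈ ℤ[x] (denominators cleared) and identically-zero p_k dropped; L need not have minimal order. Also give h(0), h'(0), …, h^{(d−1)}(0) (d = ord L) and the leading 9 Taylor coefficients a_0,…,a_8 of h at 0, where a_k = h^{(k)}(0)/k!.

f: a_k = 0, 1, -1/2, 1/3, -1/4, 1/5, -1/6, 1/7, -1/8, …
g: a_k = 1, 1, 1, 1, 1, 1, 1, 1, 1, …
Product ⇒ symmetric product L₀, ord ≤ 2.
Differentiate: ansatz ord ≤ ord L₀ ⇒ L.
L = 4 + (1 + 5·x)·Dx + (-1 + x^2)·Dx^2  (order 2).
h: a_k = 1, 1, 5/2, 7/3, 47/12, 37/10, 319/60, 533/105, 1879/280, …
ICs: h(0) = 1, h′(0) = 1.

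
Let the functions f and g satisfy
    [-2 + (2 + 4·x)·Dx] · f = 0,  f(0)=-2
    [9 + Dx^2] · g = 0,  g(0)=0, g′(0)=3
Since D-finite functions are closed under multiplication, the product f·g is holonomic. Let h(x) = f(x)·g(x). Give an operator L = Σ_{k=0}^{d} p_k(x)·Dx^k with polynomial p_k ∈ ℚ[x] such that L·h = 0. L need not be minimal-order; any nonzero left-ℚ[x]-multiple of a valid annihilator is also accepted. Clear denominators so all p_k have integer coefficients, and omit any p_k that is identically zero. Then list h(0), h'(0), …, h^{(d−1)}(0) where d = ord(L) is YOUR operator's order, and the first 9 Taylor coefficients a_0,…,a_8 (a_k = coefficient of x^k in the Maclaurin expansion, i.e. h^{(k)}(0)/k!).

L = (12 + 36·x + 36·x^2) + (-2 - 4·x)·Dx + (1 + 4·x + 4·x^2)·Dx^2  (order 2).
h: a_k = 0, -6, -6, 12, 6, -24/5, -24/5, 36/7, -198/35, …
ICs: h(0) = 0, h′(0) = -6.

f: a_k = -2, -2, 1, -1, 5/4, -7/4, 21/8, -33/8, 429/64, …
g: a_k = 0, 3, 0, -9/2, 0, 81/40, 0, -243/560, 0, …
h₀=f·g: eliminate ⇒ L₀, order ≤ 1·2.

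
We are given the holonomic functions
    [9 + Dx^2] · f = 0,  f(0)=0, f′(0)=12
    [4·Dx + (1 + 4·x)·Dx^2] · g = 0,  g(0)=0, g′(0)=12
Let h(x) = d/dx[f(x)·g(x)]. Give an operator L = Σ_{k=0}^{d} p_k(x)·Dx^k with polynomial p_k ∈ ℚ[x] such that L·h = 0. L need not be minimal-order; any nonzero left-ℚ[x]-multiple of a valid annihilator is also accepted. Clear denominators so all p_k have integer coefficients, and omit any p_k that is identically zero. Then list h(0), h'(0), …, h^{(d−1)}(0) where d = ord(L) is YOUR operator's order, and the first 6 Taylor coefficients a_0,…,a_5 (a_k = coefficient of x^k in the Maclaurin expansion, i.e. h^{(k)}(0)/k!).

L = (-153603 - 635688·x - 3184272·x^2 - 4292352·x^3 + 12503808·x^4 + 40310784·x^5 + 26873856·x^6) + (-47736 - 304992·x - 311040·x^2 + 2073600·x^3 + 7464960·x^4 + 5971968·x^5)·Dx + (-19110 - 88272·x - 352800·x^2 + 41472·x^3 + 3773952·x^4 + 8957952·x^5 + 5971968·x^6)·Dx^2 + (-5304 - 33888·x - 34560·x^2 + 230400·x^3 + 829440·x^4 + 663552·x^5)·Dx^3 + (-227 - 1960·x + 112·x^2 + 57600·x^3 + 264960·x^4 + 497664·x^5 + 331776·x^6)·Dx^4  (order 4).
h: a_k = 0, 288, -864, 2208, -9360, 37908, …
ICs: h(0) = 0, h′(0) = 288, h′′(0) = -1728, h′′′(0) = 13248.

f: a_k = 0, 12, 0, -18, 0, 81/10, …
g: a_k = 0, 12, -24, 64, -192, 3072/5, …
f·g: L₀ = L_f ⊗_s L_g, ord ≤ 2·2.
Differentiate: ansatz ord ≤ ord L₀ ⇒ L.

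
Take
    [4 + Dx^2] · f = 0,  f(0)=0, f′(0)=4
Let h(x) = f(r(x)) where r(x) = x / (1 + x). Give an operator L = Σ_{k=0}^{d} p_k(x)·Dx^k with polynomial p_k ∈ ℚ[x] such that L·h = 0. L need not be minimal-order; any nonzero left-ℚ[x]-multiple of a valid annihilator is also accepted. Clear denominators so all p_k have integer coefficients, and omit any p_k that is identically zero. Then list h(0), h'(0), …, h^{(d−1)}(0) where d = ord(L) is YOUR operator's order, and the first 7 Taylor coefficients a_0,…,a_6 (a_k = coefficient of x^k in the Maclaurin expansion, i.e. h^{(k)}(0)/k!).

L = 4 + (2 + 6·x + 6·x^2 + 2·x^3)·Dx + (1 + 4·x + 6·x^2 + 4·x^3 + x^4)·Dx^2  (order 2).
h: a_k = 0, 4, -4, 4/3, 4, -172/15, 20, …
ICs: h(0) = 0, h′(0) = 4.

f: a_k = 0, 4, 0, -8/3, 0, 8/15, 0, …
Change of var in L_f (x↦r) gives L₀.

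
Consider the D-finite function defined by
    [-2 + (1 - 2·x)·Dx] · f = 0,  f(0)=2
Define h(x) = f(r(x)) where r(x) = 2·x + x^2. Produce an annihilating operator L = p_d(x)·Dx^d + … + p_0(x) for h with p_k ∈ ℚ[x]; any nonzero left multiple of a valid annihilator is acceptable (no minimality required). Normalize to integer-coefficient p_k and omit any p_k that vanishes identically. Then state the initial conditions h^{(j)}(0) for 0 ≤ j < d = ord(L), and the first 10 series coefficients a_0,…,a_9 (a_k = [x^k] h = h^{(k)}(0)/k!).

f: a_k = 2, 4, 8, 16, 32, 64, 128, 256, 512, 1024, …
Change of var in L_f (x↦r) gives L₀.
L = (4 + 4·x) + (-1 + 4·x + 2·x^2)·Dx  (order 1).
h: a_k = 2, 8, 36, 160, 712, 3168, 14096, 62720, 279072, 1241728, …
ICs: h(0) = 2.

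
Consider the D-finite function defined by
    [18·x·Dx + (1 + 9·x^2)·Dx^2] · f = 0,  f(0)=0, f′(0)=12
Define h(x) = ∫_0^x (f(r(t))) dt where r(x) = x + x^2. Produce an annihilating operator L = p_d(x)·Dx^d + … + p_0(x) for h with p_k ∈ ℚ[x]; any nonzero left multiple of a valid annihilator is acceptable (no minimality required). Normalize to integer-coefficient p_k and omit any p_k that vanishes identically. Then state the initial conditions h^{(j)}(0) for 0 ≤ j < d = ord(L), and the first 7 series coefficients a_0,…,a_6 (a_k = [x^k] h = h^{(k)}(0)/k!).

f: a_k = 0, 12, 0, -36, 0, 972/5, 0, …
Change of var in L_f (x↦r) gives L₀.
Integrate: L := L₀·Dx.
L = (-2 + 18·x + 72·x^2 + 108·x^3 + 54·x^4)·Dx^2 + (1 + 2·x + 9·x^2 + 36·x^3 + 45·x^4 + 18·x^5)·Dx^3  (order 3).
h: a_k = 0, 0, 6, 4, -9, -108/5, 72/5, …
ICs: h(0) = 0, h′(0) = 0, h′′(0) = 12.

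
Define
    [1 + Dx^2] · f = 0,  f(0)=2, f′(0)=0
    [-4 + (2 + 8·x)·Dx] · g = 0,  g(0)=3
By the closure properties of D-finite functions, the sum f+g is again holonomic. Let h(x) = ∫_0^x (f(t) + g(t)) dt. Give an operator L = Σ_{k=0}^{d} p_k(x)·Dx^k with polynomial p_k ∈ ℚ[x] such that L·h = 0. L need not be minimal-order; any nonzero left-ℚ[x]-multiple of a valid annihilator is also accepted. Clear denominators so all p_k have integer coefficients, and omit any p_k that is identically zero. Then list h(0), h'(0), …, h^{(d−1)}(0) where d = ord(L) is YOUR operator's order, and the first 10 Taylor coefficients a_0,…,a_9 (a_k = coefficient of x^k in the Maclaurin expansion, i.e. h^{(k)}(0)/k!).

L = (-26 - 16·x - 32·x^2)·Dx + (-3 - 4·x + 48·x^2 + 64·x^3)·Dx^2 + (-26 - 16·x - 32·x^2)·Dx^3 + (-3 - 4·x + 48·x^2 + 64·x^3)·Dx^4  (order 4).
h: a_k = 0, 5, 3, -7/3, 3, -359/60, 14, -90721/2520, 99, -51891839/181440, …
ICs: h(0) = 0, h′(0) = 5, h′′(0) = 6, h′′′(0) = -14.

f: a_k = 2, 0, -1, 0, 1/12, 0, -1/360, 0, 1/20160, 0, …
g: a_k = 3, 6, -6, 12, -30, 84, -252, 792, -2574, 8580, …
h₀=f+g: left-lcm gives L₀, ord ≤ 3.
h=∫h₀ ⇒ L = L₀·Dx.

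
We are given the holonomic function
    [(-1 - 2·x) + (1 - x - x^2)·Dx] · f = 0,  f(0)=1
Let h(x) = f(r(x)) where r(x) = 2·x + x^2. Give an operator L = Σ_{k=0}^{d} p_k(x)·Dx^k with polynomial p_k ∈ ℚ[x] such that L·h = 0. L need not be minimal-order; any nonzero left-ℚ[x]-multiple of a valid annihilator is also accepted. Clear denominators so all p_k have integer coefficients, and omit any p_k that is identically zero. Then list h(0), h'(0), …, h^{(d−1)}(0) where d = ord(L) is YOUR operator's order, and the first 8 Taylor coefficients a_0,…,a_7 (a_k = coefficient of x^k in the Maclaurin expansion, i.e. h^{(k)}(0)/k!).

L = (2 + 10·x + 12·x^2 + 4·x^3) + (-1 + 2·x + 5·x^2 + 4·x^3 + x^4)·Dx  (order 1).
h: a_k = 1, 2, 9, 32, 118, 434, 1595, 5864, …
ICs: h(0) = 1.

f: a_k = 1, 1, 2, 3, 5, 8, 13, 21, …
f∘r: x↦r, Dx↦Dx/r' in L_f ⇒ L₀.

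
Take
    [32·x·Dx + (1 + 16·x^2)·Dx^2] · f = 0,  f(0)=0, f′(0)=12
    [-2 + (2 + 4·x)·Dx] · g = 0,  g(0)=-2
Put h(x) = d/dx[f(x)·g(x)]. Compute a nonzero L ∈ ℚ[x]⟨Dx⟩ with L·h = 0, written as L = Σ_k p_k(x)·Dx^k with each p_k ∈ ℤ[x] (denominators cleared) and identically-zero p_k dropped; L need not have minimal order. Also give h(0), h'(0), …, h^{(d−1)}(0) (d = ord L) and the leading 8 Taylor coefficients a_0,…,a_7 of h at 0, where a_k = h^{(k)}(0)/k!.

f: a_k = 0, 12, 0, -64, 0, 3072/5, 0, -49152/7, …
g: a_k = -2, -2, 1, -1, 5/4, -7/4, 21/8, -33/8, …
L₀ := L_f ⊗_s L_g (sym. prod.), ord ≤ 2.
h₀' ⇒ L via d/dx closure of L₀.
L = (29 + 320·x - 1120·x^2 - 3072·x^3 - 768·x^4) + (38 + 300·x - 576·x^2 - 6656·x^3 - 10752·x^4 - 3072·x^5)·Dx + (3 - 20·x - 84·x^2 - 512·x^3 - 2176·x^4 - 3072·x^5 - 1024·x^6)·Dx^2  (order 2).
h: a_k = -24, -48, 420, 464, -6389, -35574/5, 1022653/10, 3777628/35, …
ICs: h(0) = -24, h′(0) = -48.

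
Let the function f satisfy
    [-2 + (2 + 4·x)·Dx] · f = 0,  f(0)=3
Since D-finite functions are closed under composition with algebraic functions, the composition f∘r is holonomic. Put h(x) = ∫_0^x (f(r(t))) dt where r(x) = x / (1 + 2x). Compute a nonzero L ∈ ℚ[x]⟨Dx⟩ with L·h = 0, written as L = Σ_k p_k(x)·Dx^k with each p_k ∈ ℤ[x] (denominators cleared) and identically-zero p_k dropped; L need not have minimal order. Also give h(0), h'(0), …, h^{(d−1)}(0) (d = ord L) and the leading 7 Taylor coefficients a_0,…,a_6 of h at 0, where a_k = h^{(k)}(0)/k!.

L = -Dx + (1 + 6·x + 8·x^2)·Dx^2  (order 2).
h: a_k = 0, 3, 3/2, -5/2, 39/8, -423/40, 399/16, …
ICs: h(0) = 0, h′(0) = 3.

f: a_k = 3, 3, -3/2, 3/2, -15/8, 21/8, -63/16, …
Substitute x→r, Dx→(1/r')Dx; clear ⇒ L₀.
h=∫₀ˣh₀: take L = L₀·Dx.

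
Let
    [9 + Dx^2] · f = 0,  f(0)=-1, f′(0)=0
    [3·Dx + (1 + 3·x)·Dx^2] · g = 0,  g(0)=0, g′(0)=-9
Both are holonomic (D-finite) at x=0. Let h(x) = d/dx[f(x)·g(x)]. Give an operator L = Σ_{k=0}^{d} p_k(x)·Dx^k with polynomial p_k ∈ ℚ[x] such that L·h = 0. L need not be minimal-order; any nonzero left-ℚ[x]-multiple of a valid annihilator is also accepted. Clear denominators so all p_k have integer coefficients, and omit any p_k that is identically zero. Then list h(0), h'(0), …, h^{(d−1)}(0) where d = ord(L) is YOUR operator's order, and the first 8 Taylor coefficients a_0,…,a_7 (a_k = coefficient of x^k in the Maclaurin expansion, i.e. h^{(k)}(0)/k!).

f: a_k = -1, 0, 9/2, 0, -27/8, 0, 81/80, 0, …
g: a_k = 0, -9, 27/2, -27, 243/4, -729/5, 729/2, -6561/7, …
f·g: L₀ = L_f ⊗_s L_g, ord ≤ 2·2.
Differentiate: ansatz ord ≤ ord L₀ ⇒ L.
L = (-675 - 3564·x - 10206·x^2 + 8748·x^3 + 94041·x^4 + 157464·x^5 + 78732·x^6) + (-216 - 864·x + 1620·x^2 + 14580·x^3 + 29160·x^4 + 17496·x^5)·Dx + (-84 - 396·x - 378·x^2 + 5832·x^3 + 23814·x^4 + 34992·x^5 + 17496·x^6)·Dx^2 + (-24 - 96·x + 180·x^2 + 1620·x^3 + 3240·x^4 + 1944·x^5)·Dx^3 + (-1 + 84·x^2 + 540·x^3 + 1485·x^4 + 1944·x^5 + 972·x^6)·Dx^4  (order 4).
h: a_k = 9, -27, -81/2, 0, 2187/8, -6561/8, 203391/80, -80919/10, …
ICs: h(0) = 9, h′(0) = -27, h′′(0) = -81, h′′′(0) = 0.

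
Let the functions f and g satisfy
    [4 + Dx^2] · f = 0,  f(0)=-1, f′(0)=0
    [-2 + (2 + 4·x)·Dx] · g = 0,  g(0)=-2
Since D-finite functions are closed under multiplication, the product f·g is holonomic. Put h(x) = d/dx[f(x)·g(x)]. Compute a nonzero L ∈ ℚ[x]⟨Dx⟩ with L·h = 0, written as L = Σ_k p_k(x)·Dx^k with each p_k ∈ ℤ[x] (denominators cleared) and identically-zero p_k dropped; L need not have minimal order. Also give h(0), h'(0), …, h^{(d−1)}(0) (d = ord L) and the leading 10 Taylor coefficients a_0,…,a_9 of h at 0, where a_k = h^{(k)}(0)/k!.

L = (53 + 288·x + 544·x^2 + 512·x^3 + 256·x^4) + (-2 - 36·x - 96·x^2 - 64·x^3)·Dx + (7 + 44·x + 108·x^2 + 128·x^3 + 64·x^4)·Dx^2  (order 2).
h: a_k = 2, -10, -9, 25/3, 65/12, -349/60, 2807/360, -44047/2520, 80889/2240, -1874467/25920, …
ICs: h(0) = 2, h′(0) = -10.

f: a_k = -1, 0, 2, 0, -2/3, 0, 4/45, 0, -2/315, 0, …
g: a_k = -2, -2, 1, -1, 5/4, -7/4, 21/8, -33/8, 429/64, -715/64, …
f·g: L₀ = L_f ⊗_s L_g, ord ≤ 2·1.
Differentiate: ansatz ord ≤ ord L₀ ⇒ L.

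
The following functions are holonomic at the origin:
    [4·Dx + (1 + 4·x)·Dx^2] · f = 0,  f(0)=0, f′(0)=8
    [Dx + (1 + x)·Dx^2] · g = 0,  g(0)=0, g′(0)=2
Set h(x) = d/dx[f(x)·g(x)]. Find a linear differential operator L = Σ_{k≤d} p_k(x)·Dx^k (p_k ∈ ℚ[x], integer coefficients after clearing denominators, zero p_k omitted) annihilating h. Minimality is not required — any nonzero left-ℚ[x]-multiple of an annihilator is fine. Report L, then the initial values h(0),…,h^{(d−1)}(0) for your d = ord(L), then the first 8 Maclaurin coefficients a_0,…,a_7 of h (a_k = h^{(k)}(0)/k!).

f: a_k = 0, 8, -16, 128/3, -128, 2048/5, -4096/3, 32768/7, …
g: a_k = 0, 2, -1, 2/3, -1/2, 2/5, -1/3, 2/7, …
f·g: L₀ = L_f ⊗_s L_g, ord ≤ 2·2.
h=h₀': d/dx-closure on L₀ ⇒ L.
L = (136 + 320·x + 256·x^2) + (290 + 1464·x + 2400·x^2 + 1280·x^3)·Dx + (92 + 740·x + 1992·x^2 + 2240·x^3 + 896·x^4)·Dx^2 + (5 + 58·x + 245·x^2 + 464·x^3 + 400·x^4 + 128·x^5)·Dx^3  (order 3).
h: a_k = 0, 32, -120, 1280/3, -4700/3, 88816/15, -22792, 3105024/35, …
ICs: h(0) = 0, h′(0) = 32, h′′(0) = -240.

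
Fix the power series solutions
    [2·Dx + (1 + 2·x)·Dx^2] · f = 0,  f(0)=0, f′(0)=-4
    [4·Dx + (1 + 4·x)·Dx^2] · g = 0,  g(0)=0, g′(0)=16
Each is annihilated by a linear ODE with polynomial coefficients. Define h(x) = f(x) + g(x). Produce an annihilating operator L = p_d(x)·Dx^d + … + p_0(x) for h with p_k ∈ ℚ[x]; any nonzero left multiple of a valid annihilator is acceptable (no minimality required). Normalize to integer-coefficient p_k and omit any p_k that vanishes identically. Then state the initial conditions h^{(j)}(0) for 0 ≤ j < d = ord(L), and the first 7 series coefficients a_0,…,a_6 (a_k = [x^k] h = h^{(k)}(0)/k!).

L = 16·Dx + (12 + 32·x)·Dx^2 + (1 + 6·x + 8·x^2)·Dx^3  (order 3).
h: a_k = 0, 12, -28, 80, -248, 4032/5, -8128/3, …
ICs: h(0) = 0, h′(0) = 12, h′′(0) = -56.

f: a_k = 0, -4, 4, -16/3, 8, -64/5, 64/3, …
g: a_k = 0, 16, -32, 256/3, -256, 4096/5, -8192/3, …
Weyl lclm of L_f,L_g ⇒ L₀ (ord ≤ 4).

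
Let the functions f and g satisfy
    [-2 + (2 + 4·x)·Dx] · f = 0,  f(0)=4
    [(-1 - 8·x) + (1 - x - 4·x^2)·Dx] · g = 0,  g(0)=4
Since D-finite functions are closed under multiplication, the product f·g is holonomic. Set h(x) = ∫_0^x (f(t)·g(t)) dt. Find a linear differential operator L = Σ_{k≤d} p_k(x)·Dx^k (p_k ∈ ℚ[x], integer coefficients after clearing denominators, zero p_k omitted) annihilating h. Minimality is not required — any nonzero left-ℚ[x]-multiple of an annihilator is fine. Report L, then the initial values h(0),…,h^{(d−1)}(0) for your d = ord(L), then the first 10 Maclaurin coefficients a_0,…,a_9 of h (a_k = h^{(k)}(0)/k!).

L = (2 + 9·x + 12·x^2)·Dx + (-1 - x + 6·x^2 + 8·x^3)·Dx^2  (order 2).
h: a_k = 0, 16, 16, 88/3, 56, 566/5, 246, 3719/7, 1207, 195827/72, …
ICs: h(0) = 0, h′(0) = 16.

f: a_k = 4, 4, -2, 2, -5/2, 7/2, -21/4, 33/4, -429/32, 715/32, …
g: a_k = 4, 4, 20, 36, 116, 260, 724, 1764, 4660, 11716, …
Sym-product of L_f,L_g gives L₀ (≤ ord 1).
h=∫h₀ ⇒ L = L₀·Dx.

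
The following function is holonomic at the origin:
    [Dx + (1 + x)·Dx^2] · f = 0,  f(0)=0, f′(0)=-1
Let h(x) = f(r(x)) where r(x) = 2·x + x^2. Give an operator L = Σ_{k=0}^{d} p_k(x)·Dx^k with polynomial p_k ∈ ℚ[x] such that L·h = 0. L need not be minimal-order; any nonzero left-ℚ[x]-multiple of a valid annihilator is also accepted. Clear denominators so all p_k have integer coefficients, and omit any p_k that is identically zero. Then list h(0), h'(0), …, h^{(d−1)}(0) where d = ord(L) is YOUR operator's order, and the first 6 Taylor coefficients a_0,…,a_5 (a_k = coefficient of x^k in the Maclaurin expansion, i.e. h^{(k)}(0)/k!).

L = Dx + (1 + x)·Dx^2  (order 2).
h: a_k = 0, -2, 1, -2/3, 1/2, -2/5, …
ICs: h(0) = 0, h′(0) = -2.

f: a_k = 0, -1, 1/2, -1/3, 1/4, -1/5, …
h₀=f(r): pull back L_f along r ⇒ L₀.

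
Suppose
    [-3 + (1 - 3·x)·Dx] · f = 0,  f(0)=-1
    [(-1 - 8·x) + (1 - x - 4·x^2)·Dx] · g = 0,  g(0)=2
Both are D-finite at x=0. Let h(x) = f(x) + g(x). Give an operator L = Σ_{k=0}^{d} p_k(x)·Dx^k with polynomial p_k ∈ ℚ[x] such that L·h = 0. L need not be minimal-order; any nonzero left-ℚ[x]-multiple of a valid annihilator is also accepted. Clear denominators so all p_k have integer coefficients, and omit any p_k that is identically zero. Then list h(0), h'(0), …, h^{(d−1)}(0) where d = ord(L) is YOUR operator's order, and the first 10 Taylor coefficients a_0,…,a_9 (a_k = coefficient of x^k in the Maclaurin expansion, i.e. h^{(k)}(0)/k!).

f: a_k = -1, -3, -9, -27, -81, -243, -729, -2187, -6561, -19683, …
g: a_k = 2, 2, 10, 18, 58, 130, 362, 882, 2330, 5858, …
Sum ⇒ L₀ = lclm(L_f,L_g) in ℚ(x)⟨Dx⟩.
L = (6 - 72·x + 144·x^2 - 144·x^3) + (4 - 84·x^2 + 252·x^3 - 288·x^4)·Dx + (-1 + 8·x - 21·x^2 + 8·x^3 + 54·x^4 - 72·x^5)·Dx^2  (order 2).
h: a_k = 1, -1, 1, -9, -23, -113, -367, -1305, -4231, -13825, …
ICs: h(0) = 1, h′(0) = -1.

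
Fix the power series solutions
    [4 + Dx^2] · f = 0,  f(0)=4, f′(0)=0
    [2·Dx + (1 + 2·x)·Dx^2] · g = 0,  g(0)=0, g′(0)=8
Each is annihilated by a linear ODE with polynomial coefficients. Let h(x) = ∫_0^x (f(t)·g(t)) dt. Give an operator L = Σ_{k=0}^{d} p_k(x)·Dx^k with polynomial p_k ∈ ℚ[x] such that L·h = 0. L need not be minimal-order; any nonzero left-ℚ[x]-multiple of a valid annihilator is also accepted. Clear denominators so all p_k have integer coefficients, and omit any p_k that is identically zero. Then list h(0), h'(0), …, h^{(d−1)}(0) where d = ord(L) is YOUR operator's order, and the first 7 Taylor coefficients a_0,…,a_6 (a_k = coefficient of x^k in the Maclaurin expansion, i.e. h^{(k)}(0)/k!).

L = (-48 + 192·x + 1216·x^2 + 2048·x^3 + 1024·x^4)·Dx + (32 + 320·x + 768·x^2 + 512·x^3)·Dx^2 + (160·x + 672·x^2 + 1024·x^3 + 512·x^4)·Dx^3 + (8 + 80·x + 192·x^2 + 128·x^3)·Dx^4 + (3 + 28·x + 92·x^2 + 128·x^3 + 64·x^4)·Dx^5  (order 5).
h: a_k = 0, 0, 16, -32/3, -16/3, 0, 32/5, …
ICs: h(0) = 0, h′(0) = 0, h′′(0) = 32, h′′′(0) = -64, h′′′′(0) = -128.

f: a_k = 4, 0, -8, 0, 8/3, 0, -16/45, …
g: a_k = 0, 8, -8, 32/3, -16, 128/5, -128/3, …
Product ⇒ symmetric product L₀, ord ≤ 4.
∫: right-multiply L₀ by Dx.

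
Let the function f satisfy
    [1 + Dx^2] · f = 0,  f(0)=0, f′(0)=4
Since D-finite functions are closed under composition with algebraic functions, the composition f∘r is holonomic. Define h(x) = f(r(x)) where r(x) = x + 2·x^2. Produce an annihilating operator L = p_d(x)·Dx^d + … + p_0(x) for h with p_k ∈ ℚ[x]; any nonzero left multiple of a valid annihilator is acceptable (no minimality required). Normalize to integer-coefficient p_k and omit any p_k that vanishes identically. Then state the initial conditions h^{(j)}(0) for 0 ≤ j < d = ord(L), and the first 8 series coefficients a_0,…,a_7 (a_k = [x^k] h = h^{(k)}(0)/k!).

L = (1 + 12·x + 48·x^2 + 64·x^3) - 4·Dx + (1 + 4·x)·Dx^2  (order 2).
h: a_k = 0, 4, 8, -2/3, -4, -239/30, -5, 1679/1260, …
ICs: h(0) = 0, h′(0) = 4.

f: a_k = 0, 4, 0, -2/3, 0, 1/30, 0, -1/1260, …
L₀ from L_f via x↦r, Dx↦r'^{-1}Dx.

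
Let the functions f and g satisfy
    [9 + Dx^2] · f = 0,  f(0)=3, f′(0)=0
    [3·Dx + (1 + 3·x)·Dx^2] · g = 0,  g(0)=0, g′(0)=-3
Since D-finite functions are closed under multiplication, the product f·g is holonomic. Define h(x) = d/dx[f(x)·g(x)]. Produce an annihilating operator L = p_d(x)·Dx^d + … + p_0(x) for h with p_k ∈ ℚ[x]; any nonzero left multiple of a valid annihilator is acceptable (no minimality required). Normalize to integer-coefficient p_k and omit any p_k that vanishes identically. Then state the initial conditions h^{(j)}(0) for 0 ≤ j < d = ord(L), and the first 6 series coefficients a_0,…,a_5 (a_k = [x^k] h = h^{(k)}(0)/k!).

L = (-675 - 3564·x - 10206·x^2 + 8748·x^3 + 94041·x^4 + 157464·x^5 + 78732·x^6) + (-216 - 864·x + 1620·x^2 + 14580·x^3 + 29160·x^4 + 17496·x^5)·Dx + (-84 - 396·x - 378·x^2 + 5832·x^3 + 23814·x^4 + 34992·x^5 + 17496·x^6)·Dx^2 + (-24 - 96·x + 180·x^2 + 1620·x^3 + 3240·x^4 + 1944·x^5)·Dx^3 + (-1 + 84·x^2 + 540·x^3 + 1485·x^4 + 1944·x^5 + 972·x^6)·Dx^4  (order 4).
h: a_k = -9, 27, 81/2, 0, -2187/8, 6561/8, …
ICs: h(0) = -9, h′(0) = 27, h′′(0) = 81, h′′′(0) = 0.

f: a_k = 3, 0, -27/2, 0, 81/8, 0, …
g: a_k = 0, -3, 9/2, -9, 81/4, -243/5, …
Sym-product of L_f,L_g gives L₀ (≤ ord 4).
Differentiate: ansatz ord ≤ ord L₀ ⇒ L.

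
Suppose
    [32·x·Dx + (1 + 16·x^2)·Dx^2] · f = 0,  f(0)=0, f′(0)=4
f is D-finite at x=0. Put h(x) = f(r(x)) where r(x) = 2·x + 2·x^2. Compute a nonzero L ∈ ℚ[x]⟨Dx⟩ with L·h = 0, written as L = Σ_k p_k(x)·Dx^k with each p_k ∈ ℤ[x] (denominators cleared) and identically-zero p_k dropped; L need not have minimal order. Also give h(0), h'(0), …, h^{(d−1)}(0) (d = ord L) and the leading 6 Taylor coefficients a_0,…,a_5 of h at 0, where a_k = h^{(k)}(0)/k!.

L = (-2 + 128·x + 512·x^2 + 768·x^3 + 384·x^4)·Dx + (1 + 2·x + 64·x^2 + 256·x^3 + 320·x^4 + 128·x^5)·Dx^2  (order 2).
h: a_k = 0, 8, 8, -512/3, -512, 30208/5, …
ICs: h(0) = 0, h′(0) = 8.

f: a_k = 0, 4, 0, -64/3, 0, 1024/5, …
Change of var in L_f (x↦r) gives L₀.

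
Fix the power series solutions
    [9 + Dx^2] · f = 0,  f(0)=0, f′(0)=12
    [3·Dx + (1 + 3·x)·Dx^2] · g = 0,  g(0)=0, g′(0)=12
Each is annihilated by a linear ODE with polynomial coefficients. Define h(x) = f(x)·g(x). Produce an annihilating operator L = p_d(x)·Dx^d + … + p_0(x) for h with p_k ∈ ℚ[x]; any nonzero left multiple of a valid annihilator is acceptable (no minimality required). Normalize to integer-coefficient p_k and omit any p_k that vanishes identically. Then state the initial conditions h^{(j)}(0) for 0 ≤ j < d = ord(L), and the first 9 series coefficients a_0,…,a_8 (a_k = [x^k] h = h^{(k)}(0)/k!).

L = (-81 + 486·x + 4617·x^2 + 11664·x^3 + 8748·x^4) + (36 + 540·x + 1944·x^2 + 1944·x^3)·Dx + (180·x + 1134·x^2 + 2592·x^3 + 1944·x^4)·Dx^2 + (4 + 60·x + 216·x^2 + 216·x^3)·Dx^3 + (1 + 14·x + 69·x^2 + 144·x^3 + 108·x^4)·Dx^4  (order 4).
h: a_k = 0, 0, 144, -216, 216, -648, 1782, -22599/5, 82377/7, …
ICs: h(0) = 0, h′(0) = 0, h′′(0) = 288, h′′′(0) = -1296.

f: a_k = 0, 12, 0, -18, 0, 81/10, 0, -243/140, 0, …
g: a_k = 0, 12, -18, 36, -81, 972/5, -486, 8748/7, -6561/2, …
h₀=f·g: eliminate ⇒ L₀, order ≤ 2·2.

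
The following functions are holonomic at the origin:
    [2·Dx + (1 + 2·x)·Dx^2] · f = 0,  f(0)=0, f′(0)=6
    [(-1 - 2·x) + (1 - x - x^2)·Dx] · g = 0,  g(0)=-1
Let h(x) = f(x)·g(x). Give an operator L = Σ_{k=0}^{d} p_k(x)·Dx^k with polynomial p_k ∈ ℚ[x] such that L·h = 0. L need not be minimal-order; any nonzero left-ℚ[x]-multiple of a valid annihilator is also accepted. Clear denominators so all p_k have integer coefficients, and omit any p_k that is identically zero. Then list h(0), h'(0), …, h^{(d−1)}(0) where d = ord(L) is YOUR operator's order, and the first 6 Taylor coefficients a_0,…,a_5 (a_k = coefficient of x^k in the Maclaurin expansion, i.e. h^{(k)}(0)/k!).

f: a_k = 0, 6, -6, 8, -12, 96/5, …
g: a_k = -1, -1, -2, -3, -5, -8, …
f·g: L₀ = L_f ⊗_s L_g, ord ≤ 2·1.
L = (4 + 8·x) + (10·x + 10·x^2)·Dx + (-1 - x + 3·x^2 + 2·x^3)·Dx^2  (order 2).
h: a_k = 0, -6, 0, -14, -2, -176/5, …
ICs: h(0) = 0, h′(0) = -6.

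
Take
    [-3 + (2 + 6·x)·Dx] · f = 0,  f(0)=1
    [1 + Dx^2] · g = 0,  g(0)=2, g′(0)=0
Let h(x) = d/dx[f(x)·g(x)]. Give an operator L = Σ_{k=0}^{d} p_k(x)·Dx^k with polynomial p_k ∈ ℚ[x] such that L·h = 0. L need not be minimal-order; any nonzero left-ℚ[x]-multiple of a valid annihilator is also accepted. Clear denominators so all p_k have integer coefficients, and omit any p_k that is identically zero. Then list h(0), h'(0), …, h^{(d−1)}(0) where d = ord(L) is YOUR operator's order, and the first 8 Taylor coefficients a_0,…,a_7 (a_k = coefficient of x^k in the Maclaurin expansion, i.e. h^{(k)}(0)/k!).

f: a_k = 1, 3/2, -9/8, 27/16, -405/128, 1701/256, -15309/1024, 72171/2048, …
g: a_k = 2, 0, -1, 0, 1/12, 0, -1/360, 0, …
L₀ := L_f ⊗_s L_g (sym. prod.), ord ≤ 2.
h=h₀': d/dx-closure on L₀ ⇒ L.
L = (133 + 2352·x + 4104·x^2 + 1728·x^3 + 1296·x^4) + (276 + 540·x - 1296·x^2 - 1296·x^3)·Dx + (124 + 840·x + 1836·x^2 + 1728·x^3 + 1296·x^4)·Dx^2  (order 2).
h: a_k = 3, -13/2, 45/8, -983/48, 7505/128, -618229/3840, 6878207/15360, -810807791/645120, …
ICs: h(0) = 3, h′(0) = -13/2.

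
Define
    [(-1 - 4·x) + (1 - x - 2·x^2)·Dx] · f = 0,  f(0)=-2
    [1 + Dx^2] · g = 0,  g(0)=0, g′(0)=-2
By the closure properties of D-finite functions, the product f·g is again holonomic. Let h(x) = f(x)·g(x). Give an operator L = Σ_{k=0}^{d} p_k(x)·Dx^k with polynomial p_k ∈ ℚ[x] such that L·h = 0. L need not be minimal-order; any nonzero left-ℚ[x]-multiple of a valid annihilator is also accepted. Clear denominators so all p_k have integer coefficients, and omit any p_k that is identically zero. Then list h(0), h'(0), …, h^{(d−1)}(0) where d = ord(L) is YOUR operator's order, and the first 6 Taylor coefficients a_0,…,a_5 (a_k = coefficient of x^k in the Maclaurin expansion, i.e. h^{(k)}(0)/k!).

L = (3 + x + 2·x^2) + (2 + 8·x)·Dx + (-1 + x + 2·x^2)·Dx^2  (order 2).
h: a_k = 0, 4, 4, 34/3, 58/3, 1261/30, …
ICs: h(0) = 0, h′(0) = 4.

f: a_k = -2, -2, -6, -10, -22, -42, …
g: a_k = 0, -2, 0, 1/3, 0, -1/60, …
f·g: L₀ = L_f ⊗_s L_g, ord ≤ 1·2.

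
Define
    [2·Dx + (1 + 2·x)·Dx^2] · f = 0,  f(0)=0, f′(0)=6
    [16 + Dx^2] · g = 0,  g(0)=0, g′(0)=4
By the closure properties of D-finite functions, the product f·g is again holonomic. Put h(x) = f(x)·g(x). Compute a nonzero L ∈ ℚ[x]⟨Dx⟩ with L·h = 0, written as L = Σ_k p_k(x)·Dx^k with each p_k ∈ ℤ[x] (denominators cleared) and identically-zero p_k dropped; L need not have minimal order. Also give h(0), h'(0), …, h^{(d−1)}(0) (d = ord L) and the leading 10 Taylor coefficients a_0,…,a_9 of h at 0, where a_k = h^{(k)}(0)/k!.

L = (2688 + 27648·x + 93184·x^2 + 131072·x^3 + 65536·x^4) + (896 + 5888·x + 12288·x^2 + 8192·x^3)·Dx + (408 + 3712·x + 11904·x^2 + 16384·x^3 + 8192·x^4)·Dx^2 + (56 + 368·x + 768·x^2 + 512·x^3)·Dx^3 + (15 + 124·x + 380·x^2 + 512·x^3 + 256·x^4)·Dx^4  (order 4).
h: a_k = 0, 0, 24, -24, -32, 16, 128/3, -256/5, 6656/105, -13184/105, …
ICs: h(0) = 0, h′(0) = 0, h′′(0) = 48, h′′′(0) = -144.

f: a_k = 0, 6, -6, 8, -12, 96/5, -32, 384/7, -96, 512/3, …
g: a_k = 0, 4, 0, -32/3, 0, 128/15, 0, -1024/315, 0, 2048/2835, …
f·g: L₀ = L_f ⊗_s L_g, ord ≤ 2·2.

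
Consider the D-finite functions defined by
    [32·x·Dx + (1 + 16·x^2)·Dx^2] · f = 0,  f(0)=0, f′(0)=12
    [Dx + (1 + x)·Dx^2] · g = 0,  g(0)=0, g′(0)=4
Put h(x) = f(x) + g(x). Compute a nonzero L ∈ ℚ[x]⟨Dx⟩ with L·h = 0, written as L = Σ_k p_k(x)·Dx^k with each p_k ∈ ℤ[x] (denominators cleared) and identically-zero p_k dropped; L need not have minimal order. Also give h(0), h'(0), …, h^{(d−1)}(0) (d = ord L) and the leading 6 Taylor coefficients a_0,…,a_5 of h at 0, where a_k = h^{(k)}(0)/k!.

L = (-32 - 96·x + 1536·x^2 + 512·x^3)·Dx + (-34 - 64·x + 1440·x^2 + 3072·x^3 + 1024·x^4)·Dx^2 + (-1 + 31·x + 32·x^2 + 512·x^3 + 768·x^4 + 256·x^5)·Dx^3  (order 3).
h: a_k = 0, 16, -2, -188/3, -1, 3076/5, …
ICs: h(0) = 0, h′(0) = 16, h′′(0) = -4.

f: a_k = 0, 12, 0, -64, 0, 3072/5, …
g: a_k = 0, 4, -2, 4/3, -1, 4/5, …
f+g: L₀ = lclm(L_f,L_g), ord ≤ 2+2.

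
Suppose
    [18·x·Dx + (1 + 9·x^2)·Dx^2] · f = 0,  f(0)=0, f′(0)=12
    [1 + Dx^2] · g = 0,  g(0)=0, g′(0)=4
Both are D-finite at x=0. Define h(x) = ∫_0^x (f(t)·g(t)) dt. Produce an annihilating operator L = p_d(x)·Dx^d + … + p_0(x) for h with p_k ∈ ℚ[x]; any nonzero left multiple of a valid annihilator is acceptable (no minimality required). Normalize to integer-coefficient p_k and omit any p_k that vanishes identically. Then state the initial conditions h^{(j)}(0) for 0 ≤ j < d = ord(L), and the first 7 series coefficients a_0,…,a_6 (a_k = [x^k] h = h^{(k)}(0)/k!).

f: a_k = 0, 12, 0, -36, 0, 972/5, 0, …
g: a_k = 0, 4, 0, -2/3, 0, 1/30, 0, …
L₀ := L_f ⊗_s L_g (sym. prod.), ord ≤ 4.
h=∫h₀ ⇒ L = L₀·Dx.
L = (370 + 9594·x^2 + 4131·x^4 + 2916·x^6 + 6561·x^8)·Dx + (684·x + 6804·x^3 + 8748·x^5 + 26244·x^7)·Dx^2 + (380 + 9792·x^2 + 5346·x^4 + 5832·x^6 + 13122·x^8)·Dx^3 + (684·x + 6804·x^3 + 8748·x^5 + 26244·x^7)·Dx^4 + (10 + 198·x^2 + 1215·x^4 + 2916·x^6 + 6561·x^8)·Dx^5  (order 5).
h: a_k = 0, 0, 0, 16, 0, -152/5, 0, …
ICs: h(0) = 0, h′(0) = 0, h′′(0) = 0, h′′′(0) = 96, h′′′′(0) = 0.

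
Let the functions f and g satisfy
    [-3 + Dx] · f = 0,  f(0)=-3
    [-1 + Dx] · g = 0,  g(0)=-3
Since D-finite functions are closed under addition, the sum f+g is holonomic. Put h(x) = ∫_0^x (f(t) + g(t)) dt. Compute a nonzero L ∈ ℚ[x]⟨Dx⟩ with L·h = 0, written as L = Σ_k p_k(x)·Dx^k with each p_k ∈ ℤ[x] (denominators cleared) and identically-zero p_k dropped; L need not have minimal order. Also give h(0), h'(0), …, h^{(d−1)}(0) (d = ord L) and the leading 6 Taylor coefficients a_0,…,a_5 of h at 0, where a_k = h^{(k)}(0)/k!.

L = 3·Dx - 4·Dx^2 + Dx^3  (order 3).
h: a_k = 0, -6, -6, -5, -7/2, -41/20, …
ICs: h(0) = 0, h′(0) = -6, h′′(0) = -12.

f: a_k = -3, -9, -27/2, -27/2, -81/8, -243/40, …
g: a_k = -3, -3, -3/2, -1/2, -1/8, -1/40, …
f+g: L₀ = lclm(L_f,L_g), ord ≤ 1+1.
∫: right-multiply L₀ by Dx.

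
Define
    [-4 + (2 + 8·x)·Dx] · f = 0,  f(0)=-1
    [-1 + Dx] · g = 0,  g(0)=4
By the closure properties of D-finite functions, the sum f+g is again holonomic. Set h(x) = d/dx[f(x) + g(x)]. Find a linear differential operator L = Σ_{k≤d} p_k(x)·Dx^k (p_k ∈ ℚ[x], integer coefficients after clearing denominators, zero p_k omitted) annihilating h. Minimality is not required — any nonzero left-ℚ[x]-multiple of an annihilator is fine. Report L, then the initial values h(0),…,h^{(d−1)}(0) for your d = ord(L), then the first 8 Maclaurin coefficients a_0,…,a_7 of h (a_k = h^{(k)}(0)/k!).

L = (-14 - 8·x) + (11 - 8·x - 16·x^2)·Dx + (3 + 16·x + 16·x^2)·Dx^2  (order 2).
h: a_k = 2, 8, -10, 122/3, -839/6, 15121/30, -332639/180, 8648641/1260, …
ICs: h(0) = 2, h′(0) = 8.

f: a_k = -1, -2, 2, -4, 10, -28, 84, -264, …
g: a_k = 4, 4, 2, 2/3, 1/6, 1/30, 1/180, 1/1260, …
h₀=f+g: left-lcm gives L₀, ord ≤ 2.
Derive L from L₀ (diff closure).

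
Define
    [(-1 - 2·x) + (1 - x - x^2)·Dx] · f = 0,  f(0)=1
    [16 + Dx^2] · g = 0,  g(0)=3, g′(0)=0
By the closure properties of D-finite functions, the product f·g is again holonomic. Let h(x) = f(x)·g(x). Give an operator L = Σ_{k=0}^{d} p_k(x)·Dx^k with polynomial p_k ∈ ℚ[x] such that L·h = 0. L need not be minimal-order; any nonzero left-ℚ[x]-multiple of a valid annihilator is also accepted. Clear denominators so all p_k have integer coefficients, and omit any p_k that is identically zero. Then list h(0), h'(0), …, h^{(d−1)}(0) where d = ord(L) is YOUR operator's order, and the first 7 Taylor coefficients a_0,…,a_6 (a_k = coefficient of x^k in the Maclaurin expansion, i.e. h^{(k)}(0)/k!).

f: a_k = 1, 1, 2, 3, 5, 8, 13, …
g: a_k = 3, 0, -24, 0, 32, 0, -256/15, …
Sym-product of L_f,L_g gives L₀ (≤ ord 2).
L = (-14 + 16·x + 16·x^2) + (2 + 4·x)·Dx + (-1 + x + x^2)·Dx^2  (order 2).
h: a_k = 3, 3, -18, -15, -1, -16, -511/15, …
ICs: h(0) = 3, h′(0) = 3.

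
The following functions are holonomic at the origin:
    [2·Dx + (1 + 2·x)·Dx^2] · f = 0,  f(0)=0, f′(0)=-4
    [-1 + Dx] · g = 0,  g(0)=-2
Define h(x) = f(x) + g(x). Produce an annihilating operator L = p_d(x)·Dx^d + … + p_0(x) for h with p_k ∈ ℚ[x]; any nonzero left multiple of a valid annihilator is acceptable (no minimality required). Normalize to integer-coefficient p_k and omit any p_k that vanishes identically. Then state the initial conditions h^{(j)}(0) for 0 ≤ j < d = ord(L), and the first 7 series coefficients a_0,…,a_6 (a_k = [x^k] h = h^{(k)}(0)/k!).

f: a_k = 0, -4, 4, -16/3, 8, -64/5, 64/3, …
g: a_k = -2, -2, -1, -1/3, -1/12, -1/60, -1/360, …
Weyl lclm of L_f,L_g ⇒ L₀ (ord ≤ 3).
L = (-10 - 4·x)·Dx + (7 - 4·x - 4·x^2)·Dx^2 + (3 + 8·x + 4·x^2)·Dx^3  (order 3).
h: a_k = -2, -6, 3, -17/3, 95/12, -769/60, 7679/360, …
ICs: h(0) = -2, h′(0) = -6, h′′(0) = 6.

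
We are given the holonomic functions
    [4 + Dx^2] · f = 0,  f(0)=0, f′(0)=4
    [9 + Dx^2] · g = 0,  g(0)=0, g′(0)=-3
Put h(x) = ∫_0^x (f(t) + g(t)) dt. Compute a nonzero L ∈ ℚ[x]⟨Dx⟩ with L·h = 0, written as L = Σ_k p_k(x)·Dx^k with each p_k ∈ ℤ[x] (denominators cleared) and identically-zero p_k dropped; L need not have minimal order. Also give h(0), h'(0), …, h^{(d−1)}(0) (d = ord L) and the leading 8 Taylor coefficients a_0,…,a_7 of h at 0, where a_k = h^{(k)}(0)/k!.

L = 36·Dx + 13·Dx^3 + Dx^5  (order 5).
h: a_k = 0, 0, 1/2, 0, 11/24, 0, -179/720, 0, …
ICs: h(0) = 0, h′(0) = 0, h′′(0) = 1, h′′′(0) = 0, h′′′′(0) = 11.

f: a_k = 0, 4, 0, -8/3, 0, 8/15, 0, -16/315, …
g: a_k = 0, -3, 0, 9/2, 0, -81/40, 0, 243/560, …
Sum ⇒ L₀ = lclm(L_f,L_g) in ℚ(x)⟨Dx⟩.
h=∫h₀ ⇒ L = L₀·Dx.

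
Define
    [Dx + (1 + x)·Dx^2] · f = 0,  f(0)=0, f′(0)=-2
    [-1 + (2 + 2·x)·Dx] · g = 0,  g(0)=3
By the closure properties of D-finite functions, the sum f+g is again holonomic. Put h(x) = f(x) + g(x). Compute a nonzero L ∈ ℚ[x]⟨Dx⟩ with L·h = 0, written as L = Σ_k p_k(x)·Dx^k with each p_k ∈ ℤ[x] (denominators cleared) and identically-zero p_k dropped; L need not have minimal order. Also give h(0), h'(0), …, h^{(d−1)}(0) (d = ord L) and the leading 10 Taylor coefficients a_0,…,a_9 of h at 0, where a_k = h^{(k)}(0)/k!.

L = Dx + (5 + 5·x)·Dx^2 + (2 + 4·x + 2·x^2)·Dx^3  (order 3).
h: a_k = 3, -1/2, 5/8, -23/48, 49/128, -407/1280, 835/3072, -3403/14336, 6905/32768, -111767/589824, …
ICs: h(0) = 3, h′(0) = -1/2, h′′(0) = 5/4.

f: a_k = 0, -2, 1, -2/3, 1/2, -2/5, 1/3, -2/7, 1/4, -2/9, …
g: a_k = 3, 3/2, -3/8, 3/16, -15/128, 21/256, -63/1024, 99/2048, -1287/32768, 2145/65536, …
f+g: L₀ = lclm(L_f,L_g), ord ≤ 2+1.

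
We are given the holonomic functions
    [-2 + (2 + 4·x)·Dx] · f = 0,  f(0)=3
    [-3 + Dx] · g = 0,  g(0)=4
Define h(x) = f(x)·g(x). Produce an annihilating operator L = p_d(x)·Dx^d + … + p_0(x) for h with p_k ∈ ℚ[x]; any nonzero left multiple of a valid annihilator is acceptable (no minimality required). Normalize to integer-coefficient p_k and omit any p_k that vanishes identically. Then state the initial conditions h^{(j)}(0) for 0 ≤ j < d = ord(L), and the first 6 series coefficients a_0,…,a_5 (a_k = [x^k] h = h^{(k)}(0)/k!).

L = (-4 - 6·x) + (1 + 2·x)·Dx  (order 1).
h: a_k = 12, 48, 84, 96, 78, 264/5, …
ICs: h(0) = 12.

f: a_k = 3, 3, -3/2, 3/2, -15/8, 21/8, …
g: a_k = 4, 12, 18, 18, 27/2, 81/10, …
Product ⇒ symmetric product L₀, ord ≤ 1.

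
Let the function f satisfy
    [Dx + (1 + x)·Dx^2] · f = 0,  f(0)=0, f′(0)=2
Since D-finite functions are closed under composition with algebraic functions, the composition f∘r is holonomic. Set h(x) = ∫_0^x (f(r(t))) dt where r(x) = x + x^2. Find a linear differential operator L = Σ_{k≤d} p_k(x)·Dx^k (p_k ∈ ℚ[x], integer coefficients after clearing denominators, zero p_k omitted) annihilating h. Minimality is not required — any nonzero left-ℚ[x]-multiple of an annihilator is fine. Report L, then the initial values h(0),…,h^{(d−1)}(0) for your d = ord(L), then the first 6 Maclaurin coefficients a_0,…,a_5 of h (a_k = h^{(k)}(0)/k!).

L = (-1 + 2·x + 2·x^2)·Dx^2 + (1 + 3·x + 3·x^2 + 2·x^3)·Dx^3  (order 3).
h: a_k = 0, 0, 1, 1/3, -1/3, 1/10, …
ICs: h(0) = 0, h′(0) = 0, h′′(0) = 2.

f: a_k = 0, 2, -1, 2/3, -1/2, 2/5, …
f∘r: x↦r, Dx↦Dx/r' in L_f ⇒ L₀.
h=∫h₀ ⇒ L = L₀·Dx.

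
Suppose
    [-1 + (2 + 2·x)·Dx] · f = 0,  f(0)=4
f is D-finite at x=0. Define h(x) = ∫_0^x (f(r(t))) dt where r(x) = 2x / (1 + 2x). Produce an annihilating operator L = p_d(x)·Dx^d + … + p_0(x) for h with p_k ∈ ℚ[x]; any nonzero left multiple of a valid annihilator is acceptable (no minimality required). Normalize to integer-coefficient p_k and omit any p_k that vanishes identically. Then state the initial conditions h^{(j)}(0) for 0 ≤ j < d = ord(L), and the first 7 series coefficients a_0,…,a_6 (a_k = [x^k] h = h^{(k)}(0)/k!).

L = -Dx + (1 + 6·x + 8·x^2)·Dx^2  (order 2).
h: a_k = 0, 4, 2, -10/3, 13/2, -141/10, 133/4, …
ICs: h(0) = 0, h′(0) = 4.

f: a_k = 4, 2, -1/2, 1/4, -5/32, 7/64, -21/256, …
L₀ from L_f via x↦r, Dx↦r'^{-1}Dx.
h=∫₀ˣh₀: take L = L₀·Dx.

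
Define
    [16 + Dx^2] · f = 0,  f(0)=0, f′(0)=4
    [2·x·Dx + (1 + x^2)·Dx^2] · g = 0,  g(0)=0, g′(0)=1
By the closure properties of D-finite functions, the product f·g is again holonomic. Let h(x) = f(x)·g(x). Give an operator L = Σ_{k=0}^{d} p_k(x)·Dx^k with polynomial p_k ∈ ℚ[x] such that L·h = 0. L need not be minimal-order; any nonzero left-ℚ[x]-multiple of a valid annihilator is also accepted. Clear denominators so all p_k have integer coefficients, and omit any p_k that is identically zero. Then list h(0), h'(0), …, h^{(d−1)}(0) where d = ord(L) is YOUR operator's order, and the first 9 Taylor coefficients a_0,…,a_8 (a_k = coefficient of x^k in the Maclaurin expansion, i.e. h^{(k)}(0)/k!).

f: a_k = 0, 4, 0, -32/3, 0, 128/15, 0, -1024/315, 0, …
g: a_k = 0, 1, 0, -1/3, 0, 1/5, 0, -1/7, 0, …
f·g: L₀ = L_f ⊗_s L_g, ord ≤ 2·2.
L = (5440 + 19136·x^2 + 25856·x^4 + 16384·x^6 + 4096·x^8) + (1152·x + 3200·x^3 + 3072·x^5 + 1024·x^7)·Dx + (612 + 2252·x^2 + 3168·x^4 + 2048·x^6 + 512·x^8)·Dx^2 + (72·x + 200·x^3 + 192·x^5 + 64·x^7)·Dx^3 + (17 + 66·x^2 + 97·x^4 + 64·x^6 + 16·x^8)·Dx^4  (order 4).
h: a_k = 0, 0, 4, 0, -12, 0, 116/9, 0, -44/5, …
ICs: h(0) = 0, h′(0) = 0, h′′(0) = 8, h′′′(0) = 0.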